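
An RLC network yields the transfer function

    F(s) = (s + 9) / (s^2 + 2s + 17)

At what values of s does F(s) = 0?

Set the numerator to zero: s + 9 = 0.
So s = -9.

s = -9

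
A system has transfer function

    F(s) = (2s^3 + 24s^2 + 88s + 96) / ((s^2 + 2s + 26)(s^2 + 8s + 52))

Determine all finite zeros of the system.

s = -2, -4, -6

Set the numerator to zero: 2s^3 + 24s^2 + 88s + 96 = 0, i.e. 2·(s^3 + 12s^2 + 44s + 48) = 0.
Factoring: (s + 2)(s + 4)(s + 6) = 0.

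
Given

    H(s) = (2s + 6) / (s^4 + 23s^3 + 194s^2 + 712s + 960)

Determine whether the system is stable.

The denominator s^4 + 23s^3 + 194s^2 + 712s + 960 factors as (s + 4)(s + 5)(s + 8)(s + 6), giving poles at s = -4, -5, -8, -6.
Since all poles lie strictly in the left half-plane, the system is stable.

stable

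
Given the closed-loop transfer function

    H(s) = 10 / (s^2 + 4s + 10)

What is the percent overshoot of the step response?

Comparing s^2 + 4s + 10 to s^2 + 2ζωₙs + ωₙ²: ωₙ = √10 ≈ 3.162 rad/s and ζ = 4/(2·√10) ≈ 0.6325.
%OS = 100·exp(−πζ/√(1−ζ²)) = 100·exp(−π·0.6325/√(1−0.6325²)) ≈ 7.69%.

%OS ≈ 7.69%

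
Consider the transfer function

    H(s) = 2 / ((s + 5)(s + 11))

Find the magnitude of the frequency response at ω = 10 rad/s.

Substitute s = j10: numerator = 2, denominator = -45 + j160.
|H(j10)| = |2| / |-45 + j160| = 2 / 166.21 ≈ 0.01203.

|H(j10)| ≈ 0.01203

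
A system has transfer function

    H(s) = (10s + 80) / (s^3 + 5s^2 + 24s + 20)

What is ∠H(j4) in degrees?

At s = j4: numerator = 80 + j40, denominator = -60 + j32.
∠H = ∠num − ∠den = 26.565° − (151.93°) = -125.4°.

∠H(j4) ≈ -125.4°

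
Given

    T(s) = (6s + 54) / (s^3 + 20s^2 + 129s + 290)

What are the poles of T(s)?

The poles are the roots of the denominator s^3 + 20s^2 + 129s + 290 = 0.
Trying s = -10: the polynomial evaluates to 0, so (s + 10) is a factor.
Dividing out leaves s^2 + 10s + 29 = 0.
The quadratic formula then gives s = -5 ± 2j.

s = -10, -5 ± 2j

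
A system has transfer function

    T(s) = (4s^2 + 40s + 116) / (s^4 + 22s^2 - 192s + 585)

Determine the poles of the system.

The poles are the roots of the denominator s^4 + 22s^2 - 192s + 585 = 0.
No real roots exist; factor into two real quadratics: (s^2 - 6s + 13)(s^2 + 6s + 45) = 0.
Each quadratic gives a conjugate pair via the quadratic formula.

s = 3 ± 2j, -3 ± 6j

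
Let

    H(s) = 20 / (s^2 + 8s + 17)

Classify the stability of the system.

stable

The poles can be read from the denominator factors: s = -4 + j, -4 - j.
Since all poles lie strictly in the left half-plane, the system is stable.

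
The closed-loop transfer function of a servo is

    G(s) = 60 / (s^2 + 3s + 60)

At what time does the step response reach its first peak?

t_p ≈ 0.4134 s

Comparing s^2 + 3s + 60 to s^2 + 2ζωₙs + ωₙ²: ωₙ = √60 ≈ 7.746 rad/s and ζ = 3/(2·√60) ≈ 0.1936.
ζωₙ = 3/2 = 1.5, so ω_d = ωₙ√(1−ζ²) = √(ωₙ² − (ζωₙ)²) = √(60 − 1.5²) = √57.75 ≈ 7.599 rad/s.
t_p = π/ω_d = π/7.599 ≈ 0.4134 s.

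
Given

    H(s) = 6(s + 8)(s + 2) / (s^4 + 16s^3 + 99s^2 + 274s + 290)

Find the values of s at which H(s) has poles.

The poles are the roots of the denominator s^4 + 16s^3 + 99s^2 + 274s + 290 = 0.
No real roots exist; factor into two real quadratics: (s^2 + 6s + 10)(s^2 + 10s + 29) = 0.
Each quadratic gives a conjugate pair via the quadratic formula.

s = -3 ± j, -5 ± 2j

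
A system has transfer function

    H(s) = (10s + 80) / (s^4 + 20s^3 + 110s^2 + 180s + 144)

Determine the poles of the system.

The poles are the roots of the denominator s^4 + 20s^3 + 110s^2 + 180s + 144 = 0.
Trying s = -6: the polynomial evaluates to 0, so (s + 6) is a factor.
Dividing out leaves s^3 + 14s^2 + 26s + 24 = 0.
This factors further as (s^2 + 2s + 2)(s + 12) = 0.

s = -1 ± j, -6, -12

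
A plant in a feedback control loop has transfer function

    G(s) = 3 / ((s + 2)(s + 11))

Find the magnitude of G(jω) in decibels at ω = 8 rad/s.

Substitute s = j8: numerator = 3, denominator = -42 + j104.
|G(j8)| = |3| / |-42 + j104| = 3 / 112.16 ≈ 0.02675.
In decibels: 20·log₁₀(0.02675) ≈ -31.5 dB.

|G(j8)|_dB ≈ -31.5 dB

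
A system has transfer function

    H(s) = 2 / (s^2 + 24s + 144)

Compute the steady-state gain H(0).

H(0) = 1/72 ≈ 0.01389

Set s = 0: H(0) = (2) / (144) = 1/72.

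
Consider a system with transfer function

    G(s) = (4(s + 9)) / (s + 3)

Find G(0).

G(0) = 12

At s = 0 each factor (s + a) contributes a and each (s^2 + bs + c) contributes c.
G(0) = 4·(9) / ((3)) = 36/3 = 12.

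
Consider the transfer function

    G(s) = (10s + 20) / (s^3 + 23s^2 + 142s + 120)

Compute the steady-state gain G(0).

Set s = 0: G(0) = (20) / (120) = 1/6.

G(0) = 1/6 ≈ 0.1667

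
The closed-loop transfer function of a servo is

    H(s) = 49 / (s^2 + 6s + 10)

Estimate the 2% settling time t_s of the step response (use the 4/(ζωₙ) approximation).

t_s ≈ 1.333 s

Comparing s^2 + 6s + 10 to s^2 + 2ζωₙs + ωₙ²: ωₙ = √10 ≈ 3.162 rad/s and ζ = 6/(2·√10) ≈ 0.9487.
ζωₙ = 6/2 = 3, so t_s ≈ 4/(ζωₙ) = 4/3 ≈ 1.333 s.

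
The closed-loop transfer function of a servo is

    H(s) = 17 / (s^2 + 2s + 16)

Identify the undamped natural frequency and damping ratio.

Compare the denominator to the standard form s^2 + 2ζωₙs + ωₙ².
ωₙ² = 16, so ωₙ = 4 rad/s.
2ζωₙ = 2, so ζ = 2/(2·4) = 0.25.

ωₙ = 4 rad/s, ζ = 0.25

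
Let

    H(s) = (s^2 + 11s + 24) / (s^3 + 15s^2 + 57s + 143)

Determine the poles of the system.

The poles are the roots of the denominator s^3 + 15s^2 + 57s + 143 = 0.
Trying s = -11: the polynomial evaluates to 0, so (s + 11) is a factor.
Dividing out leaves s^2 + 4s + 13 = 0.
The quadratic formula then gives s = -2 ± 3j.

s = -2 + 3j, -2 - 3j, -11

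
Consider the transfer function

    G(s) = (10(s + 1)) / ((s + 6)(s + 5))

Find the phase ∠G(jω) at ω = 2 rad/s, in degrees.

∠G(j2) ≈ 23.20°

At s = j2: numerator = 10 + j20, denominator = 26 + j22.
∠G = ∠num − ∠den = 63.435° − (40.236°) = 23.20°.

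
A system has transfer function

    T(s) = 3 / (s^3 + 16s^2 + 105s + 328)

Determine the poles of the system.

The poles are the roots of the denominator s^3 + 16s^2 + 105s + 328 = 0.
Trying s = -8: the polynomial evaluates to 0, so (s + 8) is a factor.
Dividing out leaves s^2 + 8s + 41 = 0.
The quadratic formula then gives s = -4 ± 5j.

s = -4 ± 5j, -8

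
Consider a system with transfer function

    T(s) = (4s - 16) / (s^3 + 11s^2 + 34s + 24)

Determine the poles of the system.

s = -4, -6, -1

The poles are the roots of the denominator s^3 + 11s^2 + 34s + 24 = 0.
Trying s = -4: the polynomial evaluates to 0, so (s + 4) is a factor.
Dividing out leaves s^2 + 7s + 6 = 0.
Factoring the quadratic: (s + 6)(s + 1) = 0.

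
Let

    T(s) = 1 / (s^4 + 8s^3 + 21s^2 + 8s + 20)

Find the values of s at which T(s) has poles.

s = ±j, -4 ± 2j

The poles are the roots of the denominator s^4 + 8s^3 + 21s^2 + 8s + 20 = 0.
No real roots exist; factor into two real quadratics: (s^2 + 1)(s^2 + 8s + 20) = 0.
Each quadratic gives a conjugate pair via the quadratic formula.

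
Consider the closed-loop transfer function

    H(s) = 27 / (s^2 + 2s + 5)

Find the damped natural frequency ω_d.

Comparing s^2 + 2s + 5 to s^2 + 2ζωₙs + ωₙ²: ωₙ = √5 ≈ 2.236 rad/s and ζ = 2/(2·√5) ≈ 0.4472.
ζωₙ = 2/2 = 1, so ω_d = ωₙ√(1−ζ²) = √(ωₙ² − (ζωₙ)²) = √(5 − 1²) = √4 = 2 rad/s.

ω_d = 2 rad/s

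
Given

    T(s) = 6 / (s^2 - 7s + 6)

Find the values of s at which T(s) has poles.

s = 1, 6

The poles are the roots of the denominator s^2 - 7s + 6 = 0.
Factoring: (s - 1)(s - 6) = 0, so s = 1 and s = 6.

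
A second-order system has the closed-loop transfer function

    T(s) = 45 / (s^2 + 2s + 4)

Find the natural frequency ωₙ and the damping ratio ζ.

ωₙ = 2 rad/s, ζ = 0.5

Compare the denominator to the standard form s^2 + 2ζωₙs + ωₙ².
ωₙ² = 4, so ωₙ = 2 rad/s.
2ζωₙ = 2, so ζ = 2/(2·2) = 0.5.
With ζ = 0.5 the response is underdamped.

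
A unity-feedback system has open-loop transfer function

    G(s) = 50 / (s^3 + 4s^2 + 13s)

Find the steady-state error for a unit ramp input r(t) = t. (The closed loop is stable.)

e_ss = 0.2600

G(s) has one pole at the origin.
This is a Type 1 system. Kv = lim_{s→0} s·G(s) = 50/13.
e_ss = 1/Kv = 1/(50/13) = 13/50 ≈ 0.2600.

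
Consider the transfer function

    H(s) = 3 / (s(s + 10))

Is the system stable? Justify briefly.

The poles can be read from the denominator factors: s = 0, -10.
Since the simple pole(s) at s = 0 lie on the jω-axis with none in the right half-plane, the system is marginally stable.

marginally stable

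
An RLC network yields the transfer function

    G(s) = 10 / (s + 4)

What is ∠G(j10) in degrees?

At s = j10: numerator = 10, denominator = 4 + j10.
∠G = ∠num − ∠den = 0° − (68.199°) = -68.20°.

∠G(j10) ≈ -68.20°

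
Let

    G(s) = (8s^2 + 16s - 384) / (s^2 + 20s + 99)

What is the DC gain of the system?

Set s = 0: G(0) = (-384) / (99) = -128/33.

G(0) = -128/33 ≈ -3.879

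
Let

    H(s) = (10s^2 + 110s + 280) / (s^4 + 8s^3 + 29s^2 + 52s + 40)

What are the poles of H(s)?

s = -2 + 2j, -2 - 2j, -2 + j, -2 - j

The poles are the roots of the denominator s^4 + 8s^3 + 29s^2 + 52s + 40 = 0.
No real roots exist; factor into two real quadratics: (s^2 + 4s + 8)(s^2 + 4s + 5) = 0.
Each quadratic gives a conjugate pair via the quadratic formula.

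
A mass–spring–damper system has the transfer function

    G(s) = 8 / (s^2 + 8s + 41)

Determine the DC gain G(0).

G(0) = 8/41 ≈ 0.1951

Set s = 0: G(0) = (8) / (41) = 8/41.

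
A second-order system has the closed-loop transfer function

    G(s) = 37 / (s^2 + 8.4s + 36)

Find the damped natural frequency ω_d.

ω_d ≈ 4.285 rad/s

Comparing s^2 + 8.4s + 36 to s^2 + 2ζωₙs + ωₙ²: ωₙ = 6 rad/s and ζ = 8.4/(2·6) = 0.7.
ζωₙ = 8.4/2 = 4.2, so ω_d = ωₙ√(1−ζ²) = √(ωₙ² − (ζωₙ)²) = √(36 − 4.2²) = √18.36 ≈ 4.285 rad/s.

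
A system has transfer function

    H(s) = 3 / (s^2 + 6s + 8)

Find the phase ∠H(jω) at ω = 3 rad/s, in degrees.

∠H(j3) ≈ -93.18°

At s = j3: numerator = 3, denominator = -1 + j18.
∠H = ∠num − ∠den = 0° − (93.180°) = -93.18°.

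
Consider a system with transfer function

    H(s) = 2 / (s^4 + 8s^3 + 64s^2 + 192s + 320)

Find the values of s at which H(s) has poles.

The poles are the roots of the denominator s^4 + 8s^3 + 64s^2 + 192s + 320 = 0.
No real roots exist; factor into two real quadratics: (s^2 + 4s + 40)(s^2 + 4s + 8) = 0.
Each quadratic gives a conjugate pair via the quadratic formula.

s = -2 + 6j, -2 - 6j, -2 + 2j, -2 - 2j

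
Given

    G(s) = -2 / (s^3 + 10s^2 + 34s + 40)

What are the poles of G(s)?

s = -3 ± j, -4

The poles are the roots of the denominator s^3 + 10s^2 + 34s + 40 = 0.
Trying s = -4: the polynomial evaluates to 0, so (s + 4) is a factor.
Dividing out leaves s^2 + 6s + 10 = 0.
The quadratic formula then gives s = -3 ± 1j.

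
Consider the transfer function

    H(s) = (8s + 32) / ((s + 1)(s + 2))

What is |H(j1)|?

Substitute s = j1: numerator = 32 + j8, denominator = 1 + j3.
|H(j1)| = |32 + j8| / |1 + j3| = 32.985 / 3.1623 ≈ 10.43.

|H(j1)| ≈ 10.43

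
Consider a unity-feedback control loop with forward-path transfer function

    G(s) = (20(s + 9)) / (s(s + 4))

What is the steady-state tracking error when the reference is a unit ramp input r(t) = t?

e_ss = 0.02222

G(s) has one pole at the origin.
This is a Type 1 system. Kv = lim_{s→0} s·G(s) = 180/4 = 45.
e_ss = 1/Kv = 1/(45) = 1/45 ≈ 0.02222.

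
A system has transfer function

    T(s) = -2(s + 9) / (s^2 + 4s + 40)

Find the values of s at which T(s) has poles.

s = -2 ± 6j

The poles are the roots of the denominator s^2 + 4s + 40 = 0.
Using the quadratic formula: s = (-4 ± √(-144))/2 = -2 ± 6j.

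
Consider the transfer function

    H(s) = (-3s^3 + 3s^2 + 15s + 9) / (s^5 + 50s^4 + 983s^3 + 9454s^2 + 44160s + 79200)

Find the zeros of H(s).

s = -1, 3, -1

Set the numerator to zero: -3s^3 + 3s^2 + 15s + 9 = 0, i.e. -3·(s^3 - s^2 - 5s - 3) = 0.
Factoring: (s + 1)^2(s - 3) = 0.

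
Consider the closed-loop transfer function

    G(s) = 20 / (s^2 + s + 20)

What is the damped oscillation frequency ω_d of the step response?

ω_d ≈ 4.444 rad/s

Comparing s^2 + s + 20 to s^2 + 2ζωₙs + ωₙ²: ωₙ = √20 ≈ 4.472 rad/s and ζ = 1/(2·√20) ≈ 0.1118.
ζωₙ = 1/2 = 0.5, so ω_d = ωₙ√(1−ζ²) = √(ωₙ² − (ζωₙ)²) = √(20 − 0.5²) = √19.75 ≈ 4.444 rad/s.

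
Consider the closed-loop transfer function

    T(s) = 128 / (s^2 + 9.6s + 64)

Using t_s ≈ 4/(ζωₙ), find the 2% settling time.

t_s ≈ 0.8333 s

Comparing s^2 + 9.6s + 64 to s^2 + 2ζωₙs + ωₙ²: ωₙ = 8 rad/s and ζ = 9.6/(2·8) = 0.6.
ζωₙ = 9.6/2 = 4.8, so t_s ≈ 4/(ζωₙ) = 4/4.8 ≈ 0.8333 s.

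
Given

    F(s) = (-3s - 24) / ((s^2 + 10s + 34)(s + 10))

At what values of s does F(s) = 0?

Set the numerator to zero: -3s - 24 = 0, i.e. -3·(s + 8) = 0.
So s = -8.

s = -8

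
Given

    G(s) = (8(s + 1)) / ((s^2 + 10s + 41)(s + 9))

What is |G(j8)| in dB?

Substitute s = j8: numerator = 8 + j64, denominator = -847 + j536.
|G(j8)| = |8 + j64| / |-847 + j536| = 64.498 / 1002.3 ≈ 0.06435.
In decibels: 20·log₁₀(0.06435) ≈ -23.8 dB.

|G(j8)|_dB ≈ -23.8 dB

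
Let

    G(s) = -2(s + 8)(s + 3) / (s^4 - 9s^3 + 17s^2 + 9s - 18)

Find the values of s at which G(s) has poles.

The poles are the roots of the denominator s^4 - 9s^3 + 17s^2 + 9s - 18 = 0.
Trying s = 1: the polynomial evaluates to 0, so (s - 1) is a factor.
Dividing out leaves s^3 - 8s^2 + 9s + 18 = 0.
This factors further as (s - 3)(s + 1)(s - 6) = 0.

s = 1, 3, -1, 6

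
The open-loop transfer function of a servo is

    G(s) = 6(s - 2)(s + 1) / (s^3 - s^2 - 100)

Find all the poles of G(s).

s = -2 + 4j, -2 - 4j, 5

The poles are the roots of the denominator s^3 - s^2 - 100 = 0.
Trying s = 5: the polynomial evaluates to 0, so (s - 5) is a factor.
Dividing out leaves s^2 + 4s + 20 = 0.
The quadratic formula then gives s = -2 ± 4j.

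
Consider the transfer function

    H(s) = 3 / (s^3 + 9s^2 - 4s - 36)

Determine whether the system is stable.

The denominator s^3 + 9s^2 - 4s - 36 factors as (s + 9)(s + 2)(s - 2), giving poles at s = -9, -2, 2.
Since the pole(s) at s = 2 lie in the right half-plane, the system is unstable.

unstable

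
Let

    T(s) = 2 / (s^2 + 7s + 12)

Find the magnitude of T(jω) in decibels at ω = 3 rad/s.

Substitute s = j3: numerator = 2, denominator = 3 + j21.
|T(j3)| = |2| / |3 + j21| = 2 / 21.213 ≈ 0.09428.
In decibels: 20·log₁₀(0.09428) ≈ -20.5 dB.

|T(j3)|_dB ≈ -20.5 dB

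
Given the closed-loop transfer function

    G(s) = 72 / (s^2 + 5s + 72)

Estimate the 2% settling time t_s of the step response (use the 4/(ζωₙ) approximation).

t_s ≈ 1.600 s

Comparing s^2 + 5s + 72 to s^2 + 2ζωₙs + ωₙ²: ωₙ = √72 ≈ 8.485 rad/s and ζ = 5/(2·√72) ≈ 0.2946.
ζωₙ = 5/2 = 2.5, so t_s ≈ 4/(ζωₙ) = 4/2.5 = 1.600 s.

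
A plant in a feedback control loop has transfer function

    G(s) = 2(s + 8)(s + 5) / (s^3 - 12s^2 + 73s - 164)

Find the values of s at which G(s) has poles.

s = 4 + 5j, 4 - 5j, 4

The poles are the roots of the denominator s^3 - 12s^2 + 73s - 164 = 0.
Trying s = 4: the polynomial evaluates to 0, so (s - 4) is a factor.
Dividing out leaves s^2 - 8s + 41 = 0.
The quadratic formula then gives s = 4 ± 5j.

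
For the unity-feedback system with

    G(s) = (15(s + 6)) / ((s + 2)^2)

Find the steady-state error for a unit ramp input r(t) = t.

e_ss = ∞

G(s) has no poles at the origin.
This is a Type 0 system; Kv = lim_{s→0} s·G(s) = 0, so the steady-state error for a ramp input is infinite.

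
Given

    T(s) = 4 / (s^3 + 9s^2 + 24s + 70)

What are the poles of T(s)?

s = -7, -1 + 3j, -1 - 3j

The poles are the roots of the denominator s^3 + 9s^2 + 24s + 70 = 0.
Trying s = -7: the polynomial evaluates to 0, so (s + 7) is a factor.
Dividing out leaves s^2 + 2s + 10 = 0.
The quadratic formula then gives s = -1 ± 3j.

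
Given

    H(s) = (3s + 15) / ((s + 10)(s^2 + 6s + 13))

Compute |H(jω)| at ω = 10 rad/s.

Substitute s = j10: numerator = 15 + j30, denominator = -1470 - j270.
|H(j10)| = |15 + j30| / |-1470 - j270| = 33.541 / 1494.6 ≈ 0.02244.

|H(j10)| ≈ 0.02244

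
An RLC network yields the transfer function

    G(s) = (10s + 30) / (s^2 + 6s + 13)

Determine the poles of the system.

The poles are the roots of the denominator s^2 + 6s + 13 = 0.
Using the quadratic formula: s = (-6 ± √(-16))/2 = -3 ± 2j.

s = -3 ± 2j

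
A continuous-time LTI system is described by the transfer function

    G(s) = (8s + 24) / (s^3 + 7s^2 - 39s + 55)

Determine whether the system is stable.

The denominator s^3 + 7s^2 - 39s + 55 factors as (s + 11)(s^2 - 4s + 5), giving poles at s = -11, 2 + j, 2 - j.
Since the pole(s) at s = 2 + j, 2 - j lie in the right half-plane, the system is unstable.

unstable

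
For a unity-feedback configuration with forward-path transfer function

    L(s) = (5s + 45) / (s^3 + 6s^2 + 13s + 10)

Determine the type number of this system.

The denominator has no factor of s at the origin — no free integrator — so this is a Type 0 system.

Type 0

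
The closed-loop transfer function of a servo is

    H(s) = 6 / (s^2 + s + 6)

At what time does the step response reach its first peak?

t_p ≈ 1.310 s

Comparing s^2 + s + 6 to s^2 + 2ζωₙs + ωₙ²: ωₙ = √6 ≈ 2.449 rad/s and ζ = 1/(2·√6) ≈ 0.2041.
ζωₙ = 1/2 = 0.5, so ω_d = ωₙ√(1−ζ²) = √(ωₙ² − (ζωₙ)²) = √(6 − 0.5²) = √5.75 ≈ 2.398 rad/s.
t_p = π/ω_d = π/2.398 ≈ 1.310 s.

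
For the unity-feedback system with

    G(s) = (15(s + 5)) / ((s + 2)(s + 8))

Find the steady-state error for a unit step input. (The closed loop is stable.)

e_ss = 0.1758

G(s) has no poles at the origin.
This is a Type 0 system. Kp = lim_{s→0} G(s) = 75/16.
e_ss = 1/(1 + Kp) = 1/(1 + 75/16) = 16/91 ≈ 0.1758.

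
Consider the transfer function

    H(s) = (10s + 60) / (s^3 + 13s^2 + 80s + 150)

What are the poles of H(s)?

The poles are the roots of the denominator s^3 + 13s^2 + 80s + 150 = 0.
Trying s = -3: the polynomial evaluates to 0, so (s + 3) is a factor.
Dividing out leaves s^2 + 10s + 50 = 0.
The quadratic formula then gives s = -5 ± 5j.

s = -5 + 5j, -5 - 5j, -3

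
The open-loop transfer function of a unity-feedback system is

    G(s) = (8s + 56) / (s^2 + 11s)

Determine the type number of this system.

Type 1

Factor s from the denominator: s^2 + 11s = s·(s + 11).
There is 1 pole at the origin, so the system is Type 1.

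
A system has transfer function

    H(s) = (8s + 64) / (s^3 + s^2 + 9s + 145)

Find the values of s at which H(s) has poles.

The poles are the roots of the denominator s^3 + s^2 + 9s + 145 = 0.
Trying s = -5: the polynomial evaluates to 0, so (s + 5) is a factor.
Dividing out leaves s^2 - 4s + 29 = 0.
The quadratic formula then gives s = 2 ± 5j.

s = 2 + 5j, 2 - 5j, -5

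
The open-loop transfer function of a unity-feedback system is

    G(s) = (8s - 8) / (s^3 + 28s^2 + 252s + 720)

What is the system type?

The denominator has no factor of s at the origin — no free integrator — so this is a Type 0 system.

Type 0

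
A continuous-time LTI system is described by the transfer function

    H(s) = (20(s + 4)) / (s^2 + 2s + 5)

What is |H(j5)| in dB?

|H(j5)|_dB ≈ 15.2 dB

Substitute s = j5: numerator = 80 + j100, denominator = -20 + j10.
|H(j5)| = |80 + j100| / |-20 + j10| = 128.06 / 22.361 ≈ 5.727.
In decibels: 20·log₁₀(5.727) ≈ 15.2 dB.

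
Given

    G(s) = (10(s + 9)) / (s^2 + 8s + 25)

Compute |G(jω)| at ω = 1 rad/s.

Substitute s = j1: numerator = 90 + j10, denominator = 24 + j8.
|G(j1)| = |90 + j10| / |24 + j8| = 90.554 / 25.298 ≈ 3.579.

|G(j1)| ≈ 3.579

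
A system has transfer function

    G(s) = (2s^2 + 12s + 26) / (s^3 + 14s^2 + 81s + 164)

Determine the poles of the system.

s = -5 + 4j, -5 - 4j, -4

The poles are the roots of the denominator s^3 + 14s^2 + 81s + 164 = 0.
Trying s = -4: the polynomial evaluates to 0, so (s + 4) is a factor.
Dividing out leaves s^2 + 10s + 41 = 0.
The quadratic formula then gives s = -5 ± 4j.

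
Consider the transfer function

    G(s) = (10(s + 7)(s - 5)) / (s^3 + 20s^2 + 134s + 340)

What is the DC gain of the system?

Set s = 0: G(0) = (-350) / (340) = -35/34.

G(0) = -35/34 ≈ -1.029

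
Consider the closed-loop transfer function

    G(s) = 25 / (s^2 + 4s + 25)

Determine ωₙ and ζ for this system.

ωₙ = 5 rad/s, ζ = 0.4

Compare the denominator to the standard form s^2 + 2ζωₙs + ωₙ².
ωₙ² = 25, so ωₙ = 5 rad/s.
2ζωₙ = 4, so ζ = 4/(2·5) = 0.4.
With ζ = 0.4 the response is underdamped.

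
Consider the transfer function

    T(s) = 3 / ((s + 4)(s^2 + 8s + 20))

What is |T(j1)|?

Substitute s = j1: numerator = 3, denominator = 68 + j51.
|T(j1)| = |3| / |68 + j51| = 3 / 85 ≈ 0.03529.

|T(j1)| ≈ 0.03529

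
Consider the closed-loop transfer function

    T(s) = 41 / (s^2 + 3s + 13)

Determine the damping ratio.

Compare the denominator to the standard form s^2 + 2ζωₙs + ωₙ².
ωₙ² = 13, so ωₙ = √13 ≈ 3.606 rad/s.
2ζωₙ = 3, so ζ = 3/(2·√13) ≈ 0.4160.

ζ ≈ 0.4160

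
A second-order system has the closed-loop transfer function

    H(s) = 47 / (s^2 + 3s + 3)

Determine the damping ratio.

Compare the denominator to the standard form s^2 + 2ζωₙs + ωₙ².
ωₙ² = 3, so ωₙ = √3 ≈ 1.732 rad/s.
2ζωₙ = 3, so ζ = 3/(2·√3) ≈ 0.8660.

ζ ≈ 0.8660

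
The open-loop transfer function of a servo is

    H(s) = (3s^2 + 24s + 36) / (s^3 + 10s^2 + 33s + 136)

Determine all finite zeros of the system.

Set the numerator to zero: 3s^2 + 24s + 36 = 0, i.e. 3·(s^2 + 8s + 12) = 0.
Factoring: (s + 2)(s + 6) = 0.

s = -2, -6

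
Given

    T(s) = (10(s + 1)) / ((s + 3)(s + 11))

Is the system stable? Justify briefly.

stable

The poles can be read from the denominator factors: s = -3, -11.
Since all poles lie strictly in the left half-plane, the system is stable.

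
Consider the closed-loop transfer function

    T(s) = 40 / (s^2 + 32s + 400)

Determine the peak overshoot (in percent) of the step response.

Comparing s^2 + 32s + 400 to s^2 + 2ζωₙs + ωₙ²: ωₙ = 20 rad/s and ζ = 32/(2·20) = 0.8.
%OS = 100·exp(−πζ/√(1−ζ²)) = 100·exp(−π·0.8/√(1−0.8²)) ≈ 1.52%.

%OS ≈ 1.52%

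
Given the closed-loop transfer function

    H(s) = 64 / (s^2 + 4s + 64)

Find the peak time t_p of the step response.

t_p ≈ 0.4056 s

Comparing s^2 + 4s + 64 to s^2 + 2ζωₙs + ωₙ²: ωₙ = 8 rad/s and ζ = 4/(2·8) = 0.25.
ζωₙ = 4/2 = 2, so ω_d = ωₙ√(1−ζ²) = √(ωₙ² − (ζωₙ)²) = √(64 − 2²) = √60 ≈ 7.746 rad/s.
t_p = π/ω_d = π/7.746 ≈ 0.4056 s.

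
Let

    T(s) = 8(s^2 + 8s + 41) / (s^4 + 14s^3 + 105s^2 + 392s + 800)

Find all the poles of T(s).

s = -4 + 4j, -4 - 4j, -3 + 4j, -3 - 4j

The poles are the roots of the denominator s^4 + 14s^3 + 105s^2 + 392s + 800 = 0.
No real roots exist; factor into two real quadratics: (s^2 + 8s + 32)(s^2 + 6s + 25) = 0.
Each quadratic gives a conjugate pair via the quadratic formula.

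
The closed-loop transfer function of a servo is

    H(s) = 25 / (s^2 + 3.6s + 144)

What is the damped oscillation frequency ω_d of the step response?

ω_d ≈ 11.86 rad/s

Comparing s^2 + 3.6s + 144 to s^2 + 2ζωₙs + ωₙ²: ωₙ = 12 rad/s and ζ = 3.6/(2·12) = 0.15.
ζωₙ = 3.6/2 = 1.8, so ω_d = ωₙ√(1−ζ²) = √(ωₙ² − (ζωₙ)²) = √(144 − 1.8²) = √140.76 ≈ 11.86 rad/s.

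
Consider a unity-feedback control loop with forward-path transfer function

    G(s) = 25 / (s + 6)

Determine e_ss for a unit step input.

e_ss = 0.1935

G(s) has no poles at the origin.
This is a Type 0 system. Kp = lim_{s→0} G(s) = 25/6.
e_ss = 1/(1 + Kp) = 1/(1 + 25/6) = 6/31 ≈ 0.1935.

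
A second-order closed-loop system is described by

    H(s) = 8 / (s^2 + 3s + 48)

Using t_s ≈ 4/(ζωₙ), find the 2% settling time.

Comparing s^2 + 3s + 48 to s^2 + 2ζωₙs + ωₙ²: ωₙ = √48 ≈ 6.928 rad/s and ζ = 3/(2·√48) ≈ 0.2165.
ζωₙ = 3/2 = 1.5, so t_s ≈ 4/(ζωₙ) = 4/1.5 ≈ 2.667 s.

t_s ≈ 2.667 s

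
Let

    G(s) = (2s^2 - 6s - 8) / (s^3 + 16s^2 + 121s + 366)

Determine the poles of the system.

The poles are the roots of the denominator s^3 + 16s^2 + 121s + 366 = 0.
Trying s = -6: the polynomial evaluates to 0, so (s + 6) is a factor.
Dividing out leaves s^2 + 10s + 61 = 0.
The quadratic formula then gives s = -5 ± 6j.

s = -5 + 6j, -5 - 6j, -6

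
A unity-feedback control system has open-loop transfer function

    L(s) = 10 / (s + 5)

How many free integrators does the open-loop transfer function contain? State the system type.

Type 0

The denominator has no factor of s at the origin — no free integrator — so this is a Type 0 system.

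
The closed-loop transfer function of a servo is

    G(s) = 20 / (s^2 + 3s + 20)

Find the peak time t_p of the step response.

Comparing s^2 + 3s + 20 to s^2 + 2ζωₙs + ωₙ²: ωₙ = √20 ≈ 4.472 rad/s and ζ = 3/(2·√20) ≈ 0.3354.
ζωₙ = 3/2 = 1.5, so ω_d = ωₙ√(1−ζ²) = √(ωₙ² − (ζωₙ)²) = √(20 − 1.5²) = √17.75 ≈ 4.213 rad/s.
t_p = π/ω_d = π/4.213 ≈ 0.7457 s.

t_p ≈ 0.7457 s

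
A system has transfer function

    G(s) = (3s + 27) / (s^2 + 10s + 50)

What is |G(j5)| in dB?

|G(j5)|_dB ≈ -5.15 dB

Substitute s = j5: numerator = 27 + j15, denominator = 25 + j50.
|G(j5)| = |27 + j15| / |25 + j50| = 30.887 / 55.902 ≈ 0.5525.
In decibels: 20·log₁₀(0.5525) ≈ -5.15 dB.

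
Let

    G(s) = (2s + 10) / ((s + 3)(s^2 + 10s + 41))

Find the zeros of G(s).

s = -5

Set the numerator to zero: 2s + 10 = 0, i.e. 2·(s + 5) = 0.
So s = -5.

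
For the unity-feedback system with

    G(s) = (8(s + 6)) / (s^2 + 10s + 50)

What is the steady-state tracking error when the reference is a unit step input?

e_ss = 0.5102

G(s) has no poles at the origin.
This is a Type 0 system. Kp = lim_{s→0} G(s) = 48/50 = 24/25.
e_ss = 1/(1 + Kp) = 1/(1 + 24/25) = 25/49 ≈ 0.5102.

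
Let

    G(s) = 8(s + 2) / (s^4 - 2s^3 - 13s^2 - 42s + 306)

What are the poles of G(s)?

The poles are the roots of the denominator s^4 - 2s^3 - 13s^2 - 42s + 306 = 0.
No real roots exist; factor into two real quadratics: (s^2 + 6s + 18)(s^2 - 8s + 17) = 0.
Each quadratic gives a conjugate pair via the quadratic formula.

s = -3 + 3j, -3 - 3j, 4 + j, 4 - j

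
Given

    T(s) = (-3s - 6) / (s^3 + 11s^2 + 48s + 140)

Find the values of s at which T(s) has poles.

s = -2 + 4j, -2 - 4j, -7

The poles are the roots of the denominator s^3 + 11s^2 + 48s + 140 = 0.
Trying s = -7: the polynomial evaluates to 0, so (s + 7) is a factor.
Dividing out leaves s^2 + 4s + 20 = 0.
The quadratic formula then gives s = -2 ± 4j.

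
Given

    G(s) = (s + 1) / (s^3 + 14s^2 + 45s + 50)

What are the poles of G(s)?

The poles are the roots of the denominator s^3 + 14s^2 + 45s + 50 = 0.
Trying s = -10: the polynomial evaluates to 0, so (s + 10) is a factor.
Dividing out leaves s^2 + 4s + 5 = 0.
The quadratic formula then gives s = -2 ± 1j.

s = -10, -2 ± j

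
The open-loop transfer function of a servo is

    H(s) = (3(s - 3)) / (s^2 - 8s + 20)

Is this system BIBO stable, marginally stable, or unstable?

The poles can be read from the denominator factors: s = 4 + 2j, 4 - 2j.
Since the pole(s) at s = 4 + 2j, 4 - 2j lie in the right half-plane, the system is unstable.

unstable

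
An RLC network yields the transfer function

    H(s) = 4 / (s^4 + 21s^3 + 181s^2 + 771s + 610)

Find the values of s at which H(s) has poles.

s = -5 + 6j, -5 - 6j, -10, -1

The poles are the roots of the denominator s^4 + 21s^3 + 181s^2 + 771s + 610 = 0.
Trying s = -10: the polynomial evaluates to 0, so (s + 10) is a factor.
Dividing out leaves s^3 + 11s^2 + 71s + 61 = 0.
This factors further as (s^2 + 10s + 61)(s + 1) = 0.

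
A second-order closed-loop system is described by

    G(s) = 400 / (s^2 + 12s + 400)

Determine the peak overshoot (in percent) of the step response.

Comparing s^2 + 12s + 400 to s^2 + 2ζωₙs + ωₙ²: ωₙ = 20 rad/s and ζ = 12/(2·20) = 0.3.
%OS = 100·exp(−πζ/√(1−ζ²)) = 100·exp(−π·0.3/√(1−0.3²)) ≈ 37.2%.

%OS ≈ 37.2%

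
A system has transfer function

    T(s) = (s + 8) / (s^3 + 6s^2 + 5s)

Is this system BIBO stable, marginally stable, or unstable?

marginally stable

The denominator s^3 + 6s^2 + 5s factors as s(s + 5)(s + 1), giving poles at s = 0, -5, -1.
Since the simple pole(s) at s = 0 lie on the jω-axis with none in the right half-plane, the system is marginally stable.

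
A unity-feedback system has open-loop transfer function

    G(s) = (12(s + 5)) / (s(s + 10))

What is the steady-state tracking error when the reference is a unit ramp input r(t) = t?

G(s) has one pole at the origin.
This is a Type 1 system. Kv = lim_{s→0} s·G(s) = 60/10 = 6.
e_ss = 1/Kv = 1/(6) = 1/6 ≈ 0.1667.

e_ss = 0.1667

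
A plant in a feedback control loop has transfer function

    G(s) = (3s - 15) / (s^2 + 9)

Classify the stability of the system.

marginally stable

The denominator s^2 + 9 factors as (s^2 + 9), giving poles at s = ±3j.
Since the simple pole(s) at s = 3j, -3j lie on the jω-axis with none in the right half-plane, the system is marginally stable.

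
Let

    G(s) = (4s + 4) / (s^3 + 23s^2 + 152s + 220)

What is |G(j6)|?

Substitute s = j6: numerator = 4 + j24, denominator = -608 + j696.
|G(j6)| = |4 + j24| / |-608 + j696| = 24.331 / 924.16 ≈ 0.02633.

|G(j6)| ≈ 0.02633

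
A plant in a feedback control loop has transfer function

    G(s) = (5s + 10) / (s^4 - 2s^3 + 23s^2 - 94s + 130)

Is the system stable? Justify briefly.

The denominator s^4 - 2s^3 + 23s^2 - 94s + 130 factors as (s^2 - 4s + 5)(s^2 + 2s + 26), giving poles at s = 2 ± j, -1 ± 5j.
Since the pole(s) at s = 2 + j, 2 - j lie in the right half-plane, the system is unstable.

unstable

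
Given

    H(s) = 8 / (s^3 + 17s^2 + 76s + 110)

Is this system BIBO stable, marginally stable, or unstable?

stable

The denominator s^3 + 17s^2 + 76s + 110 factors as (s^2 + 6s + 10)(s + 11), giving poles at s = -3 + j, -3 - j, -11.
Since all poles lie strictly in the left half-plane, the system is stable.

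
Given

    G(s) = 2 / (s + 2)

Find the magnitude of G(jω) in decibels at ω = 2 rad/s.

|G(j2)|_dB ≈ -3.01 dB

Substitute s = j2: numerator = 2, denominator = 2 + j2.
|G(j2)| = |2| / |2 + j2| = 2 / 2.8284 ≈ 0.7071.
In decibels: 20·log₁₀(0.7071) ≈ -3.01 dB.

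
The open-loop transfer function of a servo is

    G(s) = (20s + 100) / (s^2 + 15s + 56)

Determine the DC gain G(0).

Set s = 0: G(0) = (100) / (56) = 25/14.

G(0) = 25/14 ≈ 1.786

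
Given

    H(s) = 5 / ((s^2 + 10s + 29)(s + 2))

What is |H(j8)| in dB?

|H(j8)|_dB ≈ -43.2 dB

Substitute s = j8: numerator = 5, denominator = -710 - j120.
|H(j8)| = |5| / |-710 - j120| = 5 / 720.07 ≈ 0.006944.
In decibels: 20·log₁₀(0.006944) ≈ -43.2 dB.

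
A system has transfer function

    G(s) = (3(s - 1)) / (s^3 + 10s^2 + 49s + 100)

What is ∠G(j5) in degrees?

∠G(j5) ≈ -40.03°

At s = j5: numerator = -3 + j15, denominator = -150 + j120.
∠G = ∠num − ∠den = 101.31° − (141.34°) = -40.03°.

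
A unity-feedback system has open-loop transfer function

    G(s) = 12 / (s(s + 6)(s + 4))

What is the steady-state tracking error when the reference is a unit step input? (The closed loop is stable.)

e_ss = 0

G(s) has one pole at the origin.
This is a Type 1 system; for a step input the steady-state error is zero.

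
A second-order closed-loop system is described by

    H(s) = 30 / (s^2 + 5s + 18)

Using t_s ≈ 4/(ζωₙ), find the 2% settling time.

t_s ≈ 1.600 s

Comparing s^2 + 5s + 18 to s^2 + 2ζωₙs + ωₙ²: ωₙ = √18 ≈ 4.243 rad/s and ζ = 5/(2·√18) ≈ 0.5893.
ζωₙ = 5/2 = 2.5, so t_s ≈ 4/(ζωₙ) = 4/2.5 = 1.600 s.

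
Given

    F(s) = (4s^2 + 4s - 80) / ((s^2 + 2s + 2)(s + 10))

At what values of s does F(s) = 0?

Set the numerator to zero: 4s^2 + 4s - 80 = 0, i.e. 4·(s^2 + s - 20) = 0.
Factoring: (s + 5)(s - 4) = 0.

s = -5, 4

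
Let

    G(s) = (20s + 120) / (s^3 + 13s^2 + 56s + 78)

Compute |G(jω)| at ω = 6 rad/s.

|G(j6)| ≈ 0.4159

Substitute s = j6: numerator = 120 + j120, denominator = -390 + j120.
|G(j6)| = |120 + j120| / |-390 + j120| = 169.71 / 408.04 ≈ 0.4159.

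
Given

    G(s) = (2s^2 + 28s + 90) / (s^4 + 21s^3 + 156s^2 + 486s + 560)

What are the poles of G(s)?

s = -8, -3 ± j, -7

The poles are the roots of the denominator s^4 + 21s^3 + 156s^2 + 486s + 560 = 0.
Trying s = -8: the polynomial evaluates to 0, so (s + 8) is a factor.
Dividing out leaves s^3 + 13s^2 + 52s + 70 = 0.
This factors further as (s^2 + 6s + 10)(s + 7) = 0.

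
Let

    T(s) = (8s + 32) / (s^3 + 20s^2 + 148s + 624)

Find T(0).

Set s = 0: T(0) = (32) / (624) = 2/39.

T(0) = 2/39 ≈ 0.05128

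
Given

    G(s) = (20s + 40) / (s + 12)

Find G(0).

Set s = 0: G(0) = (40) / (12) = 10/3.

G(0) = 10/3 ≈ 3.333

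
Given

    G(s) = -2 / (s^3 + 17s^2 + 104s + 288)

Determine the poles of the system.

s = -4 + 4j, -4 - 4j, -9

The poles are the roots of the denominator s^3 + 17s^2 + 104s + 288 = 0.
Trying s = -9: the polynomial evaluates to 0, so (s + 9) is a factor.
Dividing out leaves s^2 + 8s + 32 = 0.
The quadratic formula then gives s = -4 ± 4j.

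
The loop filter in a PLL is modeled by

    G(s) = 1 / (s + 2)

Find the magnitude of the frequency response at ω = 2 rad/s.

Substitute s = j2: numerator = 1, denominator = 2 + j2.
|G(j2)| = |1| / |2 + j2| = 1 / 2.8284 ≈ 0.3536.

|G(j2)| ≈ 0.3536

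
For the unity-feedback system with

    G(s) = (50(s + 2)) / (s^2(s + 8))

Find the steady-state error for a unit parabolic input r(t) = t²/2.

G(s) has 2 poles at the origin.
This is a Type 2 system. Ka = lim_{s→0} s^2·G(s) = 100/8 = 25/2.
e_ss = 1/Ka = 1/(25/2) = 2/25 ≈ 0.08000.

e_ss = 0.08000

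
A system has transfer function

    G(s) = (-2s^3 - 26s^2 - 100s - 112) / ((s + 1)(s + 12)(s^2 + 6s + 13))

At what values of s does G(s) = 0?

Set the numerator to zero: -2s^3 - 26s^2 - 100s - 112 = 0, i.e. -2·(s^3 + 13s^2 + 50s + 56) = 0.
Factoring: (s + 4)(s + 7)(s + 2) = 0.

s = -4, -7, -2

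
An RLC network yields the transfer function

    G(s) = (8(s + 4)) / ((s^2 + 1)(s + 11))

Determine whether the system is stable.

The poles can be read from the denominator factors: s = j, -j, -11.
Since the simple pole(s) at s = j, -j lie on the jω-axis with none in the right half-plane, the system is marginally stable.

marginally stable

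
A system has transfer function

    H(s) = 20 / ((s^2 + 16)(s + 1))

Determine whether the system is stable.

marginally stable

The poles can be read from the denominator factors: s = ±4j, -1.
Since the simple pole(s) at s = 4j, -4j lie on the jω-axis with none in the right half-plane, the system is marginally stable.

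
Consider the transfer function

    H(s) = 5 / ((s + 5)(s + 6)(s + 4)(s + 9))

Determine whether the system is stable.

The poles can be read from the denominator factors: s = -5, -6, -4, -9.
Since all poles lie strictly in the left half-plane, the system is stable.

stable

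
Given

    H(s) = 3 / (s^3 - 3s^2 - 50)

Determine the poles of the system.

The poles are the roots of the denominator s^3 - 3s^2 - 50 = 0.
Trying s = 5: the polynomial evaluates to 0, so (s - 5) is a factor.
Dividing out leaves s^2 + 2s + 10 = 0.
The quadratic formula then gives s = -1 ± 3j.

s = 5, -1 ± 3j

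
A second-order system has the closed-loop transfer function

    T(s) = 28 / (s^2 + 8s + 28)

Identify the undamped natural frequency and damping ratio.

Compare the denominator to the standard form s^2 + 2ζωₙs + ωₙ².
ωₙ² = 28, so ωₙ = √28 ≈ 5.292 rad/s.
2ζωₙ = 8, so ζ = 8/(2·√28) ≈ 0.7559.

ωₙ ≈ 5.292 rad/s, ζ ≈ 0.7559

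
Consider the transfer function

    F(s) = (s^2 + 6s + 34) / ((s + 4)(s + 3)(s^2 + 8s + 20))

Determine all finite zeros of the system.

Set the numerator to zero: s^2 + 6s + 34 = 0.
Factoring: (s^2 + 6s + 34) = 0.

s = -3 ± 5j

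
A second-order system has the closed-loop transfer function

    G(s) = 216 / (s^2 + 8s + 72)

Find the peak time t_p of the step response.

t_p ≈ 0.4198 s

Comparing s^2 + 8s + 72 to s^2 + 2ζωₙs + ωₙ²: ωₙ = √72 ≈ 8.485 rad/s and ζ = 8/(2·√72) ≈ 0.4714.
ζωₙ = 8/2 = 4, so ω_d = ωₙ√(1−ζ²) = √(ωₙ² − (ζωₙ)²) = √(72 − 4²) = √56 ≈ 7.483 rad/s.
t_p = π/ω_d = π/7.483 ≈ 0.4198 s.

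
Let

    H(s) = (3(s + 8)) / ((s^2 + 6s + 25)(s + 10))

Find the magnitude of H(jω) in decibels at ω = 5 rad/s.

|H(j5)|_dB ≈ -21.5 dB

Substitute s = j5: numerator = 24 + j15, denominator = -150 + j300.
|H(j5)| = |24 + j15| / |-150 + j300| = 28.302 / 335.41 ≈ 0.08438.
In decibels: 20·log₁₀(0.08438) ≈ -21.5 dB.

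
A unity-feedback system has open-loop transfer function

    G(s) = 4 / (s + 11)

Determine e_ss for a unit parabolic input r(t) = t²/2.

G(s) has no poles at the origin.
This is a Type 0 system; Ka = lim_{s→0} s^2·G(s) = 0, so the steady-state error for a parabola input is infinite.

e_ss = ∞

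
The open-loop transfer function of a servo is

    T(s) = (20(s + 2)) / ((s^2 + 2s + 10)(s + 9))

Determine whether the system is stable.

The poles can be read from the denominator factors: s = -1 ± 3j, -9.
Since all poles lie strictly in the left half-plane, the system is stable.

stable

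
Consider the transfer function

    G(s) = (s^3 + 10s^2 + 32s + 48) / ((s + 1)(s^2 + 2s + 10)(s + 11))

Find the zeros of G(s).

s = -2 ± 2j, -6

Set the numerator to zero: s^3 + 10s^2 + 32s + 48 = 0.
Factoring: (s^2 + 4s + 8)(s + 6) = 0.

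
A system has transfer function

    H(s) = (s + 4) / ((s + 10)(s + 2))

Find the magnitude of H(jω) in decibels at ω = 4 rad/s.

Substitute s = j4: numerator = 4 + j4, denominator = 4 + j48.
|H(j4)| = |4 + j4| / |4 + j48| = 5.6569 / 48.166 ≈ 0.1174.
In decibels: 20·log₁₀(0.1174) ≈ -18.6 dB.

|H(j4)|_dB ≈ -18.6 dB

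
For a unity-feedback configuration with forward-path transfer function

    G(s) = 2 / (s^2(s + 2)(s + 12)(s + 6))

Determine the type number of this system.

The denominator has 2 factors of s at the origin (free integrators), so this is a Type 2 system.

Type 2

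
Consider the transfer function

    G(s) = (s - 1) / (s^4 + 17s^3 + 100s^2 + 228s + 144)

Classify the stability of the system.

stable

The denominator s^4 + 17s^3 + 100s^2 + 228s + 144 factors as (s + 6)^2(s + 1)(s + 4), giving poles at s = -6, -1, -4, -6.
Since all poles lie strictly in the left half-plane, the system is stable.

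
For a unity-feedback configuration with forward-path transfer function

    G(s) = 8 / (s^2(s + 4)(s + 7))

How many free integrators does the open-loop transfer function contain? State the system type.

The denominator has 2 factors of s at the origin (free integrators), so this is a Type 2 system.

Type 2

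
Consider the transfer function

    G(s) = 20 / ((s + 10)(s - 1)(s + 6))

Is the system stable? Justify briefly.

The poles can be read from the denominator factors: s = -10, 1, -6.
Since the pole(s) at s = 1 lie in the right half-plane, the system is unstable.

unstable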